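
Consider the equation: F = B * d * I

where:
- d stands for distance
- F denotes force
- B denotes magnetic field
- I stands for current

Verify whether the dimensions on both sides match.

Yes

d (distance) has dimensions [L].
F (force) has dimensions [L M T^-2].
B (magnetic field) has dimensions [I^-1 M T^-2].
I (current) has dimensions [I].

Left side: [L M T^-2]
Right side: [L M T^-2]

Both sides have the same dimensions, so the equation is dimensionally consistent.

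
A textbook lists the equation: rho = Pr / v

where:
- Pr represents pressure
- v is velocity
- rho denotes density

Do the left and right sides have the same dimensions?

No

Pr (pressure) has dimensions [L^-1 M T^-2].
v (velocity) has dimensions [L T^-1].
rho (density) has dimensions [L^-3 M].

Left side: [L^-3 M]
Right side: [L^-2 M T^-1]

The two sides have different dimensions, so the equation is NOT dimensionally consistent.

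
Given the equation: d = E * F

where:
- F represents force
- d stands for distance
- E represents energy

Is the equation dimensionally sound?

No

F (force) has dimensions [L M T^-2].
d (distance) has dimensions [L].
E (energy) has dimensions [L^2 M T^-2].

Left side: [L]
Right side: [L^3 M^2 T^-4]

The two sides have different dimensions, so the equation is NOT dimensionally consistent.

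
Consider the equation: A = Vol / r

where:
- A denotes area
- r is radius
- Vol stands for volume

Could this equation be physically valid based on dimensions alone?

Yes

A (area) has dimensions [L^2].
r (radius) has dimensions [L].
Vol (volume) has dimensions [L^3].

Left side: [L^2]
Right side: [L^2]

Both sides have the same dimensions, so the equation is dimensionally consistent.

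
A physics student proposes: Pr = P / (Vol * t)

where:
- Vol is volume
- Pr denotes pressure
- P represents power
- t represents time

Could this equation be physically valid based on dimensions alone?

No

Vol (volume) has dimensions [L^3].
Pr (pressure) has dimensions [L^-1 M T^-2].
P (power) has dimensions [L^2 M T^-3].
t (time) has dimensions [T].

Left side: [L^-1 M T^-2]
Right side: [L^-1 M T^-4]

The two sides have different dimensions, so the equation is NOT dimensionally consistent.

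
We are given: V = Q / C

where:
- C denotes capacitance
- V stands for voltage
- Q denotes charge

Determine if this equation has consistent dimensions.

Yes

C (capacitance) has dimensions [I^2 L^-2 M^-1 T^4].
V (voltage) has dimensions [I^-1 L^2 M T^-3].
Q (charge) has dimensions [I T].

Left side: [I^-1 L^2 M T^-3]
Right side: [I^-1 L^2 M T^-3]

Both sides have the same dimensions, so the equation is dimensionally consistent.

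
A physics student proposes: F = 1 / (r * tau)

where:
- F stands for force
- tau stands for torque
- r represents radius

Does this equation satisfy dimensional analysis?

No

F (force) has dimensions [L M T^-2].
tau (torque) has dimensions [L^2 M T^-2].
r (radius) has dimensions [L].

Left side: [L M T^-2]
Right side: [L^-3 M^-1 T^2]

The two sides have different dimensions, so the equation is NOT dimensionally consistent.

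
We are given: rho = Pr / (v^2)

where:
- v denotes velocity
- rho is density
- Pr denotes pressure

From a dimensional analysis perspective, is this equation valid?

Yes

v (velocity) has dimensions [L T^-1].
rho (density) has dimensions [L^-3 M].
Pr (pressure) has dimensions [L^-1 M T^-2].

Left side: [L^-3 M]
Right side: [L^-3 M]

Both sides have the same dimensions, so the equation is dimensionally consistent.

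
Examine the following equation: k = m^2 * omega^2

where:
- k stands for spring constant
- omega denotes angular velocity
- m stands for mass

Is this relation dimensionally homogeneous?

No

k (spring constant) has dimensions [M T^-2].
omega (angular velocity) has dimensions [T^-1].
m (mass) has dimensions [M].

Left side: [M T^-2]
Right side: [M^2 T^-2]

The two sides have different dimensions, so the equation is NOT dimensionally consistent.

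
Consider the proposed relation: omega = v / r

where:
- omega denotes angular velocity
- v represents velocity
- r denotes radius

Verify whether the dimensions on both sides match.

Yes

omega (angular velocity) has dimensions [T^-1].
v (velocity) has dimensions [L T^-1].
r (radius) has dimensions [L].

Left side: [T^-1]
Right side: [T^-1]

Both sides have the same dimensions, so the equation is dimensionally consistent.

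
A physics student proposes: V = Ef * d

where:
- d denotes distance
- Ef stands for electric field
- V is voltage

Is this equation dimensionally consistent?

Yes

d (distance) has dimensions [L].
Ef (electric field) has dimensions [I^-1 L M T^-3].
V (voltage) has dimensions [I^-1 L^2 M T^-3].

Left side: [I^-1 L^2 M T^-3]
Right side: [I^-1 L^2 M T^-3]

Both sides have the same dimensions, so the equation is dimensionally consistent.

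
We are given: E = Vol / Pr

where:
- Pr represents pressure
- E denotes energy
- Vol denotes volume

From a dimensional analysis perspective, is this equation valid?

No

Pr (pressure) has dimensions [L^-1 M T^-2].
E (energy) has dimensions [L^2 M T^-2].
Vol (volume) has dimensions [L^3].

Left side: [L^2 M T^-2]
Right side: [L^4 M^-1 T^2]

The two sides have different dimensions, so the equation is NOT dimensionally consistent.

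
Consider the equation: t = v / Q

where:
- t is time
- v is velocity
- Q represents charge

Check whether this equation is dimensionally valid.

No

t (time) has dimensions [T].
v (velocity) has dimensions [L T^-1].
Q (charge) has dimensions [I T].

Left side: [T]
Right side: [I^-1 L T^-2]

The two sides have different dimensions, so the equation is NOT dimensionally consistent.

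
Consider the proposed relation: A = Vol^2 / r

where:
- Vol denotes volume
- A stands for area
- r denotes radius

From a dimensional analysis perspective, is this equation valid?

No

Vol (volume) has dimensions [L^3].
A (area) has dimensions [L^2].
r (radius) has dimensions [L].

Left side: [L^2]
Right side: [L^5]

The two sides have different dimensions, so the equation is NOT dimensionally consistent.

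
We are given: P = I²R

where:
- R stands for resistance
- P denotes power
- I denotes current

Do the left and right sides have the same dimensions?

Yes

R (resistance) has dimensions [I^-2 L^2 M T^-3].
P (power) has dimensions [L^2 M T^-3].
I (current) has dimensions [I].

Left side: [L^2 M T^-3]
Right side: [L^2 M T^-3]

Both sides have the same dimensions, so the equation is dimensionally consistent.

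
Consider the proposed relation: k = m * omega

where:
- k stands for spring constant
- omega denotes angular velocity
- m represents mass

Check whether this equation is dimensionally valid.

No

k (spring constant) has dimensions [M T^-2].
omega (angular velocity) has dimensions [T^-1].
m (mass) has dimensions [M].

Left side: [M T^-2]
Right side: [M T^-1]

The two sides have different dimensions, so the equation is NOT dimensionally consistent.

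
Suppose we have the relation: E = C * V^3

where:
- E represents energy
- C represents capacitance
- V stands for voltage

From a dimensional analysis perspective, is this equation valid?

No

E (energy) has dimensions [L^2 M T^-2].
C (capacitance) has dimensions [I^2 L^-2 M^-1 T^4].
V (voltage) has dimensions [I^-1 L^2 M T^-3].

Left side: [L^2 M T^-2]
Right side: [I^-1 L^4 M^2 T^-5]

The two sides have different dimensions, so the equation is NOT dimensionally consistent.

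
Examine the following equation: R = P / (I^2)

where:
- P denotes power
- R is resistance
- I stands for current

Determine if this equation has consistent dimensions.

Yes

P (power) has dimensions [L^2 M T^-3].
R (resistance) has dimensions [I^-2 L^2 M T^-3].
I (current) has dimensions [I].

Left side: [I^-2 L^2 M T^-3]
Right side: [I^-2 L^2 M T^-3]

Both sides have the same dimensions, so the equation is dimensionally consistent.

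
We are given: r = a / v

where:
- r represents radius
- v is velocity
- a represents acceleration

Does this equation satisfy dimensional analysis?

No

r (radius) has dimensions [L].
v (velocity) has dimensions [L T^-1].
a (acceleration) has dimensions [L T^-2].

Left side: [L]
Right side: [T^-1]

The two sides have different dimensions, so the equation is NOT dimensionally consistent.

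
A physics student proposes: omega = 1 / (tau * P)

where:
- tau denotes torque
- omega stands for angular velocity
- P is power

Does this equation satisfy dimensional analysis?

No

tau (torque) has dimensions [L^2 M T^-2].
omega (angular velocity) has dimensions [T^-1].
P (power) has dimensions [L^2 M T^-3].

Left side: [T^-1]
Right side: [L^-4 M^-2 T^5]

The two sides have different dimensions, so the equation is NOT dimensionally consistent.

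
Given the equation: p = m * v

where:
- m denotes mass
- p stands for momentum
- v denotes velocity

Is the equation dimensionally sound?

Yes

m (mass) has dimensions [M].
p (momentum) has dimensions [L M T^-1].
v (velocity) has dimensions [L T^-1].

Left side: [L M T^-1]
Right side: [L M T^-1]

Both sides have the same dimensions, so the equation is dimensionally consistent.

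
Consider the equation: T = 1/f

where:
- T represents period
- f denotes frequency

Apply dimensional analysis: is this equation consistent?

Yes

T (period) has dimensions [T].
f (frequency) has dimensions [T^-1].

Left side: [T]
Right side: [T]

Both sides have the same dimensions, so the equation is dimensionally consistent.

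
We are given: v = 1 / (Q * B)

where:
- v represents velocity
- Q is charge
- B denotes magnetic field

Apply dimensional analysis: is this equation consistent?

No

v (velocity) has dimensions [L T^-1].
Q (charge) has dimensions [I T].
B (magnetic field) has dimensions [I^-1 M T^-2].

Left side: [L T^-1]
Right side: [M^-1 T]

The two sides have different dimensions, so the equation is NOT dimensionally consistent.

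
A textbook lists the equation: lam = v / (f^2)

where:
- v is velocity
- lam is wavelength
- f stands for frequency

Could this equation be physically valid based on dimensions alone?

No

v (velocity) has dimensions [L T^-1].
lam (wavelength) has dimensions [L].
f (frequency) has dimensions [T^-1].

Left side: [L]
Right side: [L T]

The two sides have different dimensions, so the equation is NOT dimensionally consistent.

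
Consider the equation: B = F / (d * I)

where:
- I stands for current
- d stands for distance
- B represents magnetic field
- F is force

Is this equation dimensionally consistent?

Yes

I (current) has dimensions [I].
d (distance) has dimensions [L].
B (magnetic field) has dimensions [I^-1 M T^-2].
F (force) has dimensions [L M T^-2].

Left side: [I^-1 M T^-2]
Right side: [I^-1 M T^-2]

Both sides have the same dimensions, so the equation is dimensionally consistent.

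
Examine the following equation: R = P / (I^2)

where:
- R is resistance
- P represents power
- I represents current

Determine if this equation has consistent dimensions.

Yes

R (resistance) has dimensions [I^-2 L^2 M T^-3].
P (power) has dimensions [L^2 M T^-3].
I (current) has dimensions [I].

Left side: [I^-2 L^2 M T^-3]
Right side: [I^-2 L^2 M T^-3]

Both sides have the same dimensions, so the equation is dimensionally consistent.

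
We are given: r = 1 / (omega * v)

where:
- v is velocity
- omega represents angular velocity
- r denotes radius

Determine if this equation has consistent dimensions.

No

v (velocity) has dimensions [L T^-1].
omega (angular velocity) has dimensions [T^-1].
r (radius) has dimensions [L].

Left side: [L]
Right side: [L^-1 T^2]

The two sides have different dimensions, so the equation is NOT dimensionally consistent.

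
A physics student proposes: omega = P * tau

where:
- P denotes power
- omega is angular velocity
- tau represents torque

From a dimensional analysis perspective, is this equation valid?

No

P (power) has dimensions [L^2 M T^-3].
omega (angular velocity) has dimensions [T^-1].
tau (torque) has dimensions [L^2 M T^-2].

Left side: [T^-1]
Right side: [L^4 M^2 T^-5]

The two sides have different dimensions, so the equation is NOT dimensionally consistent.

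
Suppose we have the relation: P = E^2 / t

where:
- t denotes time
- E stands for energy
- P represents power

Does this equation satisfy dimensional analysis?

No

t (time) has dimensions [T].
E (energy) has dimensions [L^2 M T^-2].
P (power) has dimensions [L^2 M T^-3].

Left side: [L^2 M T^-3]
Right side: [L^4 M^2 T^-5]

The two sides have different dimensions, so the equation is NOT dimensionally consistent.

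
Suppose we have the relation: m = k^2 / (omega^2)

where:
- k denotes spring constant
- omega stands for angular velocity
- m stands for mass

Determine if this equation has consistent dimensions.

No

k (spring constant) has dimensions [M T^-2].
omega (angular velocity) has dimensions [T^-1].
m (mass) has dimensions [M].

Left side: [M]
Right side: [M^2 T^-2]

The two sides have different dimensions, so the equation is NOT dimensionally consistent.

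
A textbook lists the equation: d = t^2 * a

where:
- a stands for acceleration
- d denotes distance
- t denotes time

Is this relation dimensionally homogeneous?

Yes

a (acceleration) has dimensions [L T^-2].
d (distance) has dimensions [L].
t (time) has dimensions [T].

Left side: [L]
Right side: [L]

Both sides have the same dimensions, so the equation is dimensionally consistent.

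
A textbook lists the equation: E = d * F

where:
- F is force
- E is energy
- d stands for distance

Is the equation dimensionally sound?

Yes

F (force) has dimensions [L M T^-2].
E (energy) has dimensions [L^2 M T^-2].
d (distance) has dimensions [L].

Left side: [L^2 M T^-2]
Right side: [L^2 M T^-2]

Both sides have the same dimensions, so the equation is dimensionally consistent.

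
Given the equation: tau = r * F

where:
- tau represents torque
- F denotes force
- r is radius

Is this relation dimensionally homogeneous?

Yes

tau (torque) has dimensions [L^2 M T^-2].
F (force) has dimensions [L M T^-2].
r (radius) has dimensions [L].

Left side: [L^2 M T^-2]
Right side: [L^2 M T^-2]

Both sides have the same dimensions, so the equation is dimensionally consistent.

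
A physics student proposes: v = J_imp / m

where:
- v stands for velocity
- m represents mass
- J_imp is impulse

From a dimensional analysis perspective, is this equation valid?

Yes

v (velocity) has dimensions [L T^-1].
m (mass) has dimensions [M].
J_imp (impulse) has dimensions [L M T^-1].

Left side: [L T^-1]
Right side: [L T^-1]

Both sides have the same dimensions, so the equation is dimensionally consistent.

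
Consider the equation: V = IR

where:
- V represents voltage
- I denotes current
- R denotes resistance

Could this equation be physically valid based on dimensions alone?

Yes

V (voltage) has dimensions [I^-1 L^2 M T^-3].
I (current) has dimensions [I].
R (resistance) has dimensions [I^-2 L^2 M T^-3].

Left side: [I^-1 L^2 M T^-3]
Right side: [I^-1 L^2 M T^-3]

Both sides have the same dimensions, so the equation is dimensionally consistent.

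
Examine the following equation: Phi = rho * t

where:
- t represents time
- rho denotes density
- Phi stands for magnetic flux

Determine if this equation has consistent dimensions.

No

t (time) has dimensions [T].
rho (density) has dimensions [L^-3 M].
Phi (magnetic flux) has dimensions [I^-1 L^2 M T^-2].

Left side: [I^-1 L^2 M T^-2]
Right side: [L^-3 M T]

The two sides have different dimensions, so the equation is NOT dimensionally consistent.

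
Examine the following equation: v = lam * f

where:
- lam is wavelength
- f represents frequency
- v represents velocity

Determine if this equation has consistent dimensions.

Yes

lam (wavelength) has dimensions [L].
f (frequency) has dimensions [T^-1].
v (velocity) has dimensions [L T^-1].

Left side: [L T^-1]
Right side: [L T^-1]

Both sides have the same dimensions, so the equation is dimensionally consistent.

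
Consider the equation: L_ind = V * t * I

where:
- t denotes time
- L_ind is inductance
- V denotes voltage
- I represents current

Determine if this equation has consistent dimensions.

No

t (time) has dimensions [T].
L_ind (inductance) has dimensions [I^-2 L^2 M T^-2].
V (voltage) has dimensions [I^-1 L^2 M T^-3].
I (current) has dimensions [I].

Left side: [I^-2 L^2 M T^-2]
Right side: [L^2 M T^-2]

The two sides have different dimensions, so the equation is NOT dimensionally consistent.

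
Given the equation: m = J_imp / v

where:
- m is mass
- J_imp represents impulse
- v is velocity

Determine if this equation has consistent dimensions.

Yes

m (mass) has dimensions [M].
J_imp (impulse) has dimensions [L M T^-1].
v (velocity) has dimensions [L T^-1].

Left side: [M]
Right side: [M]

Both sides have the same dimensions, so the equation is dimensionally consistent.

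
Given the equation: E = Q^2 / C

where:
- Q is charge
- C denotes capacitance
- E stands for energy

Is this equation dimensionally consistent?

Yes

Q (charge) has dimensions [I T].
C (capacitance) has dimensions [I^2 L^-2 M^-1 T^4].
E (energy) has dimensions [L^2 M T^-2].

Left side: [L^2 M T^-2]
Right side: [L^2 M T^-2]

Both sides have the same dimensions, so the equation is dimensionally consistent.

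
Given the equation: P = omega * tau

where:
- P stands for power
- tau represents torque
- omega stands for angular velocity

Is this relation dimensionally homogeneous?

Yes

P (power) has dimensions [L^2 M T^-3].
tau (torque) has dimensions [L^2 M T^-2].
omega (angular velocity) has dimensions [T^-1].

Left side: [L^2 M T^-3]
Right side: [L^2 M T^-3]

Both sides have the same dimensions, so the equation is dimensionally consistent.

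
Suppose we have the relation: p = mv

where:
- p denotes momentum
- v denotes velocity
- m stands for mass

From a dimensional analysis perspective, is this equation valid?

Yes

p (momentum) has dimensions [L M T^-1].
v (velocity) has dimensions [L T^-1].
m (mass) has dimensions [M].

Left side: [L M T^-1]
Right side: [L M T^-1]

Both sides have the same dimensions, so the equation is dimensionally consistent.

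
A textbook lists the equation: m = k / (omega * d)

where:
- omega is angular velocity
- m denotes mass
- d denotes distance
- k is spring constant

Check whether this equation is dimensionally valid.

No

omega (angular velocity) has dimensions [T^-1].
m (mass) has dimensions [M].
d (distance) has dimensions [L].
k (spring constant) has dimensions [M T^-2].

Left side: [M]
Right side: [L^-1 M T^-1]

The two sides have different dimensions, so the equation is NOT dimensionally consistent.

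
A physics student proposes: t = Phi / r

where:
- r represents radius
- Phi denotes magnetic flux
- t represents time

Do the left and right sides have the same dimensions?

No

r (radius) has dimensions [L].
Phi (magnetic flux) has dimensions [I^-1 L^2 M T^-2].
t (time) has dimensions [T].

Left side: [T]
Right side: [I^-1 L M T^-2]

The two sides have different dimensions, so the equation is NOT dimensionally consistent.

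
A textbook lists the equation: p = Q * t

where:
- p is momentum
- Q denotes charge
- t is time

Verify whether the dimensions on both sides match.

No

p (momentum) has dimensions [L M T^-1].
Q (charge) has dimensions [I T].
t (time) has dimensions [T].

Left side: [L M T^-1]
Right side: [I T^2]

The two sides have different dimensions, so the equation is NOT dimensionally consistent.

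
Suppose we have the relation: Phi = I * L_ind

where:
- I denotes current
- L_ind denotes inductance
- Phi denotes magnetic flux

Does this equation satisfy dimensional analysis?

Yes

I (current) has dimensions [I].
L_ind (inductance) has dimensions [I^-2 L^2 M T^-2].
Phi (magnetic flux) has dimensions [I^-1 L^2 M T^-2].

Left side: [I^-1 L^2 M T^-2]
Right side: [I^-1 L^2 M T^-2]

Both sides have the same dimensions, so the equation is dimensionally consistent.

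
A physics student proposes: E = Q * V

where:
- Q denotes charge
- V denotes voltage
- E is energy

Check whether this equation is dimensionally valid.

Yes

Q (charge) has dimensions [I T].
V (voltage) has dimensions [I^-1 L^2 M T^-3].
E (energy) has dimensions [L^2 M T^-2].

Left side: [L^2 M T^-2]
Right side: [L^2 M T^-2]

Both sides have the same dimensions, so the equation is dimensionally consistent.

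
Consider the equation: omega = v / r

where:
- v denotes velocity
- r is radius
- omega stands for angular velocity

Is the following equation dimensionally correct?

Yes

v (velocity) has dimensions [L T^-1].
r (radius) has dimensions [L].
omega (angular velocity) has dimensions [T^-1].

Left side: [T^-1]
Right side: [T^-1]

Both sides have the same dimensions, so the equation is dimensionally consistent.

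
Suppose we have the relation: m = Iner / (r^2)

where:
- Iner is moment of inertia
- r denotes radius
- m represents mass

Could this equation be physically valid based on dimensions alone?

Yes

Iner (moment of inertia) has dimensions [L^2 M].
r (radius) has dimensions [L].
m (mass) has dimensions [M].

Left side: [M]
Right side: [M]

Both sides have the same dimensions, so the equation is dimensionally consistent.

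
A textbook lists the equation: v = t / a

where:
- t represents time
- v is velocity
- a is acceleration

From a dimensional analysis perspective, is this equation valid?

No

t (time) has dimensions [T].
v (velocity) has dimensions [L T^-1].
a (acceleration) has dimensions [L T^-2].

Left side: [L T^-1]
Right side: [L^-1 T^3]

The two sides have different dimensions, so the equation is NOT dimensionally consistent.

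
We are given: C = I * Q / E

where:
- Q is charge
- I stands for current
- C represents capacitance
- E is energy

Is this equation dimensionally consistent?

No

Q (charge) has dimensions [I T].
I (current) has dimensions [I].
C (capacitance) has dimensions [I^2 L^-2 M^-1 T^4].
E (energy) has dimensions [L^2 M T^-2].

Left side: [I^2 L^-2 M^-1 T^4]
Right side: [I^2 L^-2 M^-1 T^3]

The two sides have different dimensions, so the equation is NOT dimensionally consistent.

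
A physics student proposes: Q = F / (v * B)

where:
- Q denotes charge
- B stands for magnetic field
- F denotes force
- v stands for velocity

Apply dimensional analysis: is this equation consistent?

Yes

Q (charge) has dimensions [I T].
B (magnetic field) has dimensions [I^-1 M T^-2].
F (force) has dimensions [L M T^-2].
v (velocity) has dimensions [L T^-1].

Left side: [I T]
Right side: [I T]

Both sides have the same dimensions, so the equation is dimensionally consistent.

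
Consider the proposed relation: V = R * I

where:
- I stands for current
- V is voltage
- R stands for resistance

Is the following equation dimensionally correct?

Yes

I (current) has dimensions [I].
V (voltage) has dimensions [I^-1 L^2 M T^-3].
R (resistance) has dimensions [I^-2 L^2 M T^-3].

Left side: [I^-1 L^2 M T^-3]
Right side: [I^-1 L^2 M T^-3]

Both sides have the same dimensions, so the equation is dimensionally consistent.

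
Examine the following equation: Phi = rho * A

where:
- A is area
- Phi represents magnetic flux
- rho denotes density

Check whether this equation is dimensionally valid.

No

A (area) has dimensions [L^2].
Phi (magnetic flux) has dimensions [I^-1 L^2 M T^-2].
rho (density) has dimensions [L^-3 M].

Left side: [I^-1 L^2 M T^-2]
Right side: [L^-1 M]

The two sides have different dimensions, so the equation is NOT dimensionally consistent.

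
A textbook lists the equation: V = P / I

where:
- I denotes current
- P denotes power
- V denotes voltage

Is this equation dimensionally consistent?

Yes

I (current) has dimensions [I].
P (power) has dimensions [L^2 M T^-3].
V (voltage) has dimensions [I^-1 L^2 M T^-3].

Left side: [I^-1 L^2 M T^-3]
Right side: [I^-1 L^2 M T^-3]

Both sides have the same dimensions, so the equation is dimensionally consistent.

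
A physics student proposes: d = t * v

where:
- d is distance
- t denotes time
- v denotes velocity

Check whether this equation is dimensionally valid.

Yes

d (distance) has dimensions [L].
t (time) has dimensions [T].
v (velocity) has dimensions [L T^-1].

Left side: [L]
Right side: [L]

Both sides have the same dimensions, so the equation is dimensionally consistent.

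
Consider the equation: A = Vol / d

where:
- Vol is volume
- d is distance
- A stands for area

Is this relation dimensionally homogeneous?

Yes

Vol (volume) has dimensions [L^3].
d (distance) has dimensions [L].
A (area) has dimensions [L^2].

Left side: [L^2]
Right side: [L^2]

Both sides have the same dimensions, so the equation is dimensionally consistent.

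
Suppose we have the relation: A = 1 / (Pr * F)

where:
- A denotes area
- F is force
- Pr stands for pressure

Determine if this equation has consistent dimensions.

No

A (area) has dimensions [L^2].
F (force) has dimensions [L M T^-2].
Pr (pressure) has dimensions [L^-1 M T^-2].

Left side: [L^2]
Right side: [M^-2 T^4]

The two sides have different dimensions, so the equation is NOT dimensionally consistent.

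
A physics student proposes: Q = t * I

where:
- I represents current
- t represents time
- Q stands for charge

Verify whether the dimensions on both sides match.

Yes

I (current) has dimensions [I].
t (time) has dimensions [T].
Q (charge) has dimensions [I T].

Left side: [I T]
Right side: [I T]

Both sides have the same dimensions, so the equation is dimensionally consistent.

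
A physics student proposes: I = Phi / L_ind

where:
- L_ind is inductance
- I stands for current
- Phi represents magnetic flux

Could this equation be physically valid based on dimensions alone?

Yes

L_ind (inductance) has dimensions [I^-2 L^2 M T^-2].
I (current) has dimensions [I].
Phi (magnetic flux) has dimensions [I^-1 L^2 M T^-2].

Left side: [I]
Right side: [I]

Both sides have the same dimensions, so the equation is dimensionally consistent.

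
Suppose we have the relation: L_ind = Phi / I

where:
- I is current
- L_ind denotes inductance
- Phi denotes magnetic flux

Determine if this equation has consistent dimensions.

Yes

I (current) has dimensions [I].
L_ind (inductance) has dimensions [I^-2 L^2 M T^-2].
Phi (magnetic flux) has dimensions [I^-1 L^2 M T^-2].

Left side: [I^-2 L^2 M T^-2]
Right side: [I^-2 L^2 M T^-2]

Both sides have the same dimensions, so the equation is dimensionally consistent.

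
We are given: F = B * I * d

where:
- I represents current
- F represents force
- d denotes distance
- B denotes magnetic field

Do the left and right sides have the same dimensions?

Yes

I (current) has dimensions [I].
F (force) has dimensions [L M T^-2].
d (distance) has dimensions [L].
B (magnetic field) has dimensions [I^-1 M T^-2].

Left side: [L M T^-2]
Right side: [L M T^-2]

Both sides have the same dimensions, so the equation is dimensionally consistent.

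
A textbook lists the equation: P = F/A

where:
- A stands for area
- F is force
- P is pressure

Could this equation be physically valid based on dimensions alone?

Yes

A (area) has dimensions [L^2].
F (force) has dimensions [L M T^-2].
P (pressure) has dimensions [L^-1 M T^-2].

Left side: [L^-1 M T^-2]
Right side: [L^-1 M T^-2]

Both sides have the same dimensions, so the equation is dimensionally consistent.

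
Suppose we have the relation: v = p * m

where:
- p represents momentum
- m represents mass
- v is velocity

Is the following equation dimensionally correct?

No

p (momentum) has dimensions [L M T^-1].
m (mass) has dimensions [M].
v (velocity) has dimensions [L T^-1].

Left side: [L T^-1]
Right side: [L M^2 T^-1]

The two sides have different dimensions, so the equation is NOT dimensionally consistent.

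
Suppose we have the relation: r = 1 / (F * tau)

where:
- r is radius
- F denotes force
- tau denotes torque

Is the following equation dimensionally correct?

No

r (radius) has dimensions [L].
F (force) has dimensions [L M T^-2].
tau (torque) has dimensions [L^2 M T^-2].

Left side: [L]
Right side: [L^-3 M^-2 T^4]

The two sides have different dimensions, so the equation is NOT dimensionally consistent.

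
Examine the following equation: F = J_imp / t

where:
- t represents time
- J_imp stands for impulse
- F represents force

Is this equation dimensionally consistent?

Yes

t (time) has dimensions [T].
J_imp (impulse) has dimensions [L M T^-1].
F (force) has dimensions [L M T^-2].

Left side: [L M T^-2]
Right side: [L M T^-2]

Both sides have the same dimensions, so the equation is dimensionally consistent.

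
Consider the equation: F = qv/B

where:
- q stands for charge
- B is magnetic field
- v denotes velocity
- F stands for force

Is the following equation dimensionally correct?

No

q (charge) has dimensions [I T].
B (magnetic field) has dimensions [I^-1 M T^-2].
v (velocity) has dimensions [L T^-1].
F (force) has dimensions [L M T^-2].

Left side: [L M T^-2]
Right side: [I^2 L M^-1 T^2]

The two sides have different dimensions, so the equation is NOT dimensionally consistent.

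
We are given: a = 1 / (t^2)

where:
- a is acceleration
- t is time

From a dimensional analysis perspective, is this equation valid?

No

a (acceleration) has dimensions [L T^-2].
t (time) has dimensions [T].

Left side: [L T^-2]
Right side: [T^-2]

The two sides have different dimensions, so the equation is NOT dimensionally consistent.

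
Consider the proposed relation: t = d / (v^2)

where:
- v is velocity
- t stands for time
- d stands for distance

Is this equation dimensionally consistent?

No

v (velocity) has dimensions [L T^-1].
t (time) has dimensions [T].
d (distance) has dimensions [L].

Left side: [T]
Right side: [L^-1 T^2]

The two sides have different dimensions, so the equation is NOT dimensionally consistent.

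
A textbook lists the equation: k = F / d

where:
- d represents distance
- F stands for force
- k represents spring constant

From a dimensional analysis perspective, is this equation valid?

Yes

d (distance) has dimensions [L].
F (force) has dimensions [L M T^-2].
k (spring constant) has dimensions [M T^-2].

Left side: [M T^-2]
Right side: [M T^-2]

Both sides have the same dimensions, so the equation is dimensionally consistent.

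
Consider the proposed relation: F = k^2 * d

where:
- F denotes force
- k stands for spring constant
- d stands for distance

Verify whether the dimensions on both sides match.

No

F (force) has dimensions [L M T^-2].
k (spring constant) has dimensions [M T^-2].
d (distance) has dimensions [L].

Left side: [L M T^-2]
Right side: [L M^2 T^-4]

The two sides have different dimensions, so the equation is NOT dimensionally consistent.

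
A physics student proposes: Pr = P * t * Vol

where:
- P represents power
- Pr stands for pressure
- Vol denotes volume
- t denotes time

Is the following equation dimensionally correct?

No

P (power) has dimensions [L^2 M T^-3].
Pr (pressure) has dimensions [L^-1 M T^-2].
Vol (volume) has dimensions [L^3].
t (time) has dimensions [T].

Left side: [L^-1 M T^-2]
Right side: [L^5 M T^-2]

The two sides have different dimensions, so the equation is NOT dimensionally consistent.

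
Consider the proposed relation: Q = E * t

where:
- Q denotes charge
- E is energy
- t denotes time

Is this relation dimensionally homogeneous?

No

Q (charge) has dimensions [I T].
E (energy) has dimensions [L^2 M T^-2].
t (time) has dimensions [T].

Left side: [I T]
Right side: [L^2 M T^-1]

The two sides have different dimensions, so the equation is NOT dimensionally consistent.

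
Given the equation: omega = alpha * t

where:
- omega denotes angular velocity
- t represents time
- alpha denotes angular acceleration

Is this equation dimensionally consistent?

Yes

omega (angular velocity) has dimensions [T^-1].
t (time) has dimensions [T].
alpha (angular acceleration) has dimensions [T^-2].

Left side: [T^-1]
Right side: [T^-1]

Both sides have the same dimensions, so the equation is dimensionally consistent.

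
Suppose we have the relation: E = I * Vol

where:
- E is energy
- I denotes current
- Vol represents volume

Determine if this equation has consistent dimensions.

No

E (energy) has dimensions [L^2 M T^-2].
I (current) has dimensions [I].
Vol (volume) has dimensions [L^3].

Left side: [L^2 M T^-2]
Right side: [I L^3]

The two sides have different dimensions, so the equation is NOT dimensionally consistent.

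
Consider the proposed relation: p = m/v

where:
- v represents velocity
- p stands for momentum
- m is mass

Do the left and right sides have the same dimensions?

No

v (velocity) has dimensions [L T^-1].
p (momentum) has dimensions [L M T^-1].
m (mass) has dimensions [M].

Left side: [L M T^-1]
Right side: [L^-1 M T]

The two sides have different dimensions, so the equation is NOT dimensionally consistent.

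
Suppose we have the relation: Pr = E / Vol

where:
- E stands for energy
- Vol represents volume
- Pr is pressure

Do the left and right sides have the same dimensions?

Yes

E (energy) has dimensions [L^2 M T^-2].
Vol (volume) has dimensions [L^3].
Pr (pressure) has dimensions [L^-1 M T^-2].

Left side: [L^-1 M T^-2]
Right side: [L^-1 M T^-2]

Both sides have the same dimensions, so the equation is dimensionally consistent.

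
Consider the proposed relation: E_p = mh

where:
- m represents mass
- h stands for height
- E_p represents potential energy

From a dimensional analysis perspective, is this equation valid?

No

m (mass) has dimensions [M].
h (height) has dimensions [L].
E_p (potential energy) has dimensions [L^2 M T^-2].

Left side: [L^2 M T^-2]
Right side: [L M]

The two sides have different dimensions, so the equation is NOT dimensionally consistent.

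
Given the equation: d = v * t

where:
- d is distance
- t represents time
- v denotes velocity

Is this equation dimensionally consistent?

Yes

d (distance) has dimensions [L].
t (time) has dimensions [T].
v (velocity) has dimensions [L T^-1].

Left side: [L]
Right side: [L]

Both sides have the same dimensions, so the equation is dimensionally consistent.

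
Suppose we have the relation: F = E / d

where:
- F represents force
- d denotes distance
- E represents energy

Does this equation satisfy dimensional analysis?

Yes

F (force) has dimensions [L M T^-2].
d (distance) has dimensions [L].
E (energy) has dimensions [L^2 M T^-2].

Left side: [L M T^-2]
Right side: [L M T^-2]

Both sides have the same dimensions, so the equation is dimensionally consistent.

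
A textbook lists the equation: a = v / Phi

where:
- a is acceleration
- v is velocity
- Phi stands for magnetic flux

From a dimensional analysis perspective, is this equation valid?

No

a (acceleration) has dimensions [L T^-2].
v (velocity) has dimensions [L T^-1].
Phi (magnetic flux) has dimensions [I^-1 L^2 M T^-2].

Left side: [L T^-2]
Right side: [I L^-1 M^-1 T]

The two sides have different dimensions, so the equation is NOT dimensionally consistent.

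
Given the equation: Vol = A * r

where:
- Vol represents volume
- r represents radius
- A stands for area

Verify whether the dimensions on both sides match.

Yes

Vol (volume) has dimensions [L^3].
r (radius) has dimensions [L].
A (area) has dimensions [L^2].

Left side: [L^3]
Right side: [L^3]

Both sides have the same dimensions, so the equation is dimensionally consistent.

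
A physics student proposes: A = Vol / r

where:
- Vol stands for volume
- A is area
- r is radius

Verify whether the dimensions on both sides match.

Yes

Vol (volume) has dimensions [L^3].
A (area) has dimensions [L^2].
r (radius) has dimensions [L].

Left side: [L^2]
Right side: [L^2]

Both sides have the same dimensions, so the equation is dimensionally consistent.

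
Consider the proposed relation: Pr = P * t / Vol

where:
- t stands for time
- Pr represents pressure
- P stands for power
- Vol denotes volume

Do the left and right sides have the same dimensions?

Yes

t (time) has dimensions [T].
Pr (pressure) has dimensions [L^-1 M T^-2].
P (power) has dimensions [L^2 M T^-3].
Vol (volume) has dimensions [L^3].

Left side: [L^-1 M T^-2]
Right side: [L^-1 M T^-2]

Both sides have the same dimensions, so the equation is dimensionally consistent.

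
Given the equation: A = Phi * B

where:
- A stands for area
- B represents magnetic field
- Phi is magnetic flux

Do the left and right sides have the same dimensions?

No

A (area) has dimensions [L^2].
B (magnetic field) has dimensions [I^-1 M T^-2].
Phi (magnetic flux) has dimensions [I^-1 L^2 M T^-2].

Left side: [L^2]
Right side: [I^-2 L^2 M^2 T^-4]

The two sides have different dimensions, so the equation is NOT dimensionally consistent.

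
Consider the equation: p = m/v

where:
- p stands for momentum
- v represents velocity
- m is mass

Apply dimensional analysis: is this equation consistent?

No

p (momentum) has dimensions [L M T^-1].
v (velocity) has dimensions [L T^-1].
m (mass) has dimensions [M].

Left side: [L M T^-1]
Right side: [L^-1 M T]

The two sides have different dimensions, so the equation is NOT dimensionally consistent.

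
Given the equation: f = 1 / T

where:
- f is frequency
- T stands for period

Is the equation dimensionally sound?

Yes

f (frequency) has dimensions [T^-1].
T (period) has dimensions [T].

Left side: [T^-1]
Right side: [T^-1]

Both sides have the same dimensions, so the equation is dimensionally consistent.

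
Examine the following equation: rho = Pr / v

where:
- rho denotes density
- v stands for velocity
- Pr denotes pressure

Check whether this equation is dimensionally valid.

No

rho (density) has dimensions [L^-3 M].
v (velocity) has dimensions [L T^-1].
Pr (pressure) has dimensions [L^-1 M T^-2].

Left side: [L^-3 M]
Right side: [L^-2 M T^-1]

The two sides have different dimensions, so the equation is NOT dimensionally consistent.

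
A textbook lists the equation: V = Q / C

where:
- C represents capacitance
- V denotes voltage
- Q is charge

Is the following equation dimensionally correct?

Yes

C (capacitance) has dimensions [I^2 L^-2 M^-1 T^4].
V (voltage) has dimensions [I^-1 L^2 M T^-3].
Q (charge) has dimensions [I T].

Left side: [I^-1 L^2 M T^-3]
Right side: [I^-1 L^2 M T^-3]

Both sides have the same dimensions, so the equation is dimensionally consistent.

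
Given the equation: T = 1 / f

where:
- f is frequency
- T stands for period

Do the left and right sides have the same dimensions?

Yes

f (frequency) has dimensions [T^-1].
T (period) has dimensions [T].

Left side: [T]
Right side: [T]

Both sides have the same dimensions, so the equation is dimensionally consistent.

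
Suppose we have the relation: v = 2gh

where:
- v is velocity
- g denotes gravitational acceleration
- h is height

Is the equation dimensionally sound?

No

v (velocity) has dimensions [L T^-1].
g (gravitational acceleration) has dimensions [L T^-2].
h (height) has dimensions [L].

Left side: [L T^-1]
Right side: [L^2 T^-2]

The two sides have different dimensions, so the equation is NOT dimensionally consistent.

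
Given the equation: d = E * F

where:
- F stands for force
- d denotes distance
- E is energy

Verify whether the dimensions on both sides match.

No

F (force) has dimensions [L M T^-2].
d (distance) has dimensions [L].
E (energy) has dimensions [L^2 M T^-2].

Left side: [L]
Right side: [L^3 M^2 T^-4]

The two sides have different dimensions, so the equation is NOT dimensionally consistent.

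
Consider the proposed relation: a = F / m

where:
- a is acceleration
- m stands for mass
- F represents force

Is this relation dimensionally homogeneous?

Yes

a (acceleration) has dimensions [L T^-2].
m (mass) has dimensions [M].
F (force) has dimensions [L M T^-2].

Left side: [L T^-2]
Right side: [L T^-2]

Both sides have the same dimensions, so the equation is dimensionally consistent.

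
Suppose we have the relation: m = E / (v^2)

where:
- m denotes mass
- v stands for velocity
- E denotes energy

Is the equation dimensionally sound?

Yes

m (mass) has dimensions [M].
v (velocity) has dimensions [L T^-1].
E (energy) has dimensions [L^2 M T^-2].

Left side: [M]
Right side: [M]

Both sides have the same dimensions, so the equation is dimensionally consistent.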